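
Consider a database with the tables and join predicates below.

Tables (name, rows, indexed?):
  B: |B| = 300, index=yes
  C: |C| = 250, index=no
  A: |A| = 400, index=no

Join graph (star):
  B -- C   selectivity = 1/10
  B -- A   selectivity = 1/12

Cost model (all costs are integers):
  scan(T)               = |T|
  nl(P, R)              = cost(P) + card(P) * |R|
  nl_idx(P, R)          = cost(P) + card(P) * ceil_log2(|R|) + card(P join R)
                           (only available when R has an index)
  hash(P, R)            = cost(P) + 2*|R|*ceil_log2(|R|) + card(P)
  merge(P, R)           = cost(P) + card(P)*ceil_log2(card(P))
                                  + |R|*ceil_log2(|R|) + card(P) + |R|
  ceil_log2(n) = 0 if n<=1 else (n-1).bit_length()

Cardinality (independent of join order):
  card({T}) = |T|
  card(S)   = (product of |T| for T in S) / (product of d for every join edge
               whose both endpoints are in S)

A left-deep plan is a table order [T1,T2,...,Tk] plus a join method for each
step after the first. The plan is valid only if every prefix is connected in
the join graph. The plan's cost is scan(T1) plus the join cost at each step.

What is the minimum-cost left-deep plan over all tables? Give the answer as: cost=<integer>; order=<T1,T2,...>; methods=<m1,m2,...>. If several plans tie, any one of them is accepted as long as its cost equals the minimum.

cost=19300; order=B,C,A; methods=hash,hash

Selinger DP (subsets sized 1..n):
  {B}: scan cost=300, card=300
  {C}: scan cost=250, card=250
  {A}: scan cost=400, card=400
  {BC}: card=7500; try (C,hash)→4600, (B,merge)→5500, (C,merge)→5550, (B,hash)→5900, (B,nl_idx)→10000, (B,nl)→75250 …(+1); best=4600 via (C,hash)
  {AB}: card=10000; try (B,hash)→6200, (A,merge)→7300, (B,merge)→7400, (A,hash)→7800, (B,nl_idx)→14000, (A,nl)→120300 …(+1); best=6200 via (B,hash)
  {ABC}: card=250000; try (A,hash)→19300, (C,hash)→20200, (A,merge)→113600, (C,merge)→158450, (C,nl)→2506200, (A,nl)→3004600; best=19300 via (A,hash)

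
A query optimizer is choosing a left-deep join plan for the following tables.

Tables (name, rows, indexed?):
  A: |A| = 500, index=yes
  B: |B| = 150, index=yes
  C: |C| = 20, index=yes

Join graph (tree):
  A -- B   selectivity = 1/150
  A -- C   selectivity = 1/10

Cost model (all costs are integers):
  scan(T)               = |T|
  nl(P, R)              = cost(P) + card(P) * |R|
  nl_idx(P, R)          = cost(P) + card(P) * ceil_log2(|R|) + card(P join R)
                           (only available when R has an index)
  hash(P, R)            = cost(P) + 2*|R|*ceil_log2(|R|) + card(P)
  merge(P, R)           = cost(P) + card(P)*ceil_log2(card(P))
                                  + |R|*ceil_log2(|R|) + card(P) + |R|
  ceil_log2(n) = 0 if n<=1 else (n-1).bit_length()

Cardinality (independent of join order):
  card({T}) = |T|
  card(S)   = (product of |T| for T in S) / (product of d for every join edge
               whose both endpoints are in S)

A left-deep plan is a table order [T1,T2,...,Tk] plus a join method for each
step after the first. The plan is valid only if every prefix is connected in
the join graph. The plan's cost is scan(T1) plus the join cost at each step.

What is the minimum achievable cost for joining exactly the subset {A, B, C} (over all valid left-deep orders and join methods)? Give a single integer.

2700

Selinger DP over subsets of {A,B,C}:
  {A}: scan cost=500, card=500
  {B}: scan cost=150, card=150
  {C}: scan cost=20, card=20
  {AB}: card=500; try (A,nl_idx)→2000, (B,hash)→3400, (B,nl_idx)→5000, (A,merge)→6500, (B,merge)→6850, (A,hash)→9300 …(+2); best=2000 via (A,nl_idx)
  {AC}: card=1000; try (C,hash)→1200, (A,nl_idx)→1200, (C,nl_idx)→4000, (A,merge)→5140, (C,merge)→5620, (A,hash)→9040 …(+2); best=1200 via (C,hash)
  {ABC}: card=1000; try (C,hash)→2700, (B,hash)→4600, (C,nl_idx)→5500, (C,merge)→7120, (B,nl_idx)→10200, (C,nl)→12000 …(+2); best=2700 via (C,hash)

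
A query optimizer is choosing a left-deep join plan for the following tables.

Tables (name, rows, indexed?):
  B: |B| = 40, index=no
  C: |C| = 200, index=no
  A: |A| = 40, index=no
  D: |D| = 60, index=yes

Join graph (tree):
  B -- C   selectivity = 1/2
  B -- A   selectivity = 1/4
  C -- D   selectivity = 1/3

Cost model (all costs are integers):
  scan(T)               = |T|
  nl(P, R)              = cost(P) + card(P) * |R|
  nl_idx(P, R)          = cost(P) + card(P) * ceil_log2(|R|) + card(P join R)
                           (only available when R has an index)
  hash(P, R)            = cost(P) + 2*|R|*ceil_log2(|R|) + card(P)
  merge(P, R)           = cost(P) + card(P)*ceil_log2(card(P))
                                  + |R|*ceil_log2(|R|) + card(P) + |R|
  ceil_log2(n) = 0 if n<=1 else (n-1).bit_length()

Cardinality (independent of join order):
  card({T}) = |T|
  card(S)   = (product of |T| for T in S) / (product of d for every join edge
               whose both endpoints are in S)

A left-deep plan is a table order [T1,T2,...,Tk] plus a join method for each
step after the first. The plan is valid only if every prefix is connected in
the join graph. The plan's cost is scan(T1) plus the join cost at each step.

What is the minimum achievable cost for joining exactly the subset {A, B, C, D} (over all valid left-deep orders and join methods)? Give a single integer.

Selinger DP over subsets of {A,B,C,D}:
  {B}: scan cost=40, card=40
  {C}: scan cost=200, card=200
  {A}: scan cost=40, card=40
  {D}: scan cost=60, card=60
  {BC}: card=4000; try (B,hash)→880, (C,merge)→2120, (B,merge)→2280, (C,hash)→3280, (C,nl)→8040, (B,nl)→8200; best=880 via (B,hash)
  {AB}: card=400; try (B,hash)→560, (A,hash)→560, (B,merge)→600, (A,merge)→600, (B,nl)→1640, (A,nl)→1640; best=560 via (B,hash)
  {CD}: card=4000; try (D,hash)→1120, (C,merge)→2280, (D,merge)→2420, (C,hash)→3320, (D,nl_idx)→5400, (C,nl)→12060 …(+1); best=1120 via (D,hash)
  {ABC}: card=40000; try (C,hash)→4160, (A,hash)→5360, (C,merge)→6360, (A,merge)→53160, (C,nl)→80560, (A,nl)→160880; best=4160 via (C,hash)
  {BCD}: card=80000; try (D,hash)→5600, (B,hash)→5600, (D,merge)→53300, (B,merge)→53400, (D,nl_idx)→104880, (B,nl)→161120 …(+1); best=5600 via (D,hash)
  {ABCD}: card=800000; try (D,hash)→44880, (A,hash)→86080, (D,merge)→684580, (D,nl_idx)→1044160, (A,merge)→1445880, (D,nl)→2404160 …(+1); best=44880 via (D,hash)

44880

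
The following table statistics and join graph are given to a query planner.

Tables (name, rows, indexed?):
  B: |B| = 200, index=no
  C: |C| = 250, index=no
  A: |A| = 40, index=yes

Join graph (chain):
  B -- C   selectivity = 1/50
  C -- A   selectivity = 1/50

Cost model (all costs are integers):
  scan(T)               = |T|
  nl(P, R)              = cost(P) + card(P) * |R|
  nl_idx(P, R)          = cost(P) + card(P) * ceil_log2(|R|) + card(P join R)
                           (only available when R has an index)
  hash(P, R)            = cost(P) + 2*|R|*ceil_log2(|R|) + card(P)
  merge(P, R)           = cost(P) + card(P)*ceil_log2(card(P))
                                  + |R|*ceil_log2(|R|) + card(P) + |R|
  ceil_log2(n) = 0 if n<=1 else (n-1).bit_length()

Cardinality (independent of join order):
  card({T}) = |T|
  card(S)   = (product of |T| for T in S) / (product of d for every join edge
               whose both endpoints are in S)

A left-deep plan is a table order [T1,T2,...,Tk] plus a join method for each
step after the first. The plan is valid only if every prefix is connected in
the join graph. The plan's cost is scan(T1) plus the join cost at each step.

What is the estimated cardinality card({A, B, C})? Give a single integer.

800

Tables in S: A(40), B(200), C(250)
Edges inside S: B-C(d=50), C-A(d=50)
numerator = 40 * 200 * 250 = 2000000
denominator = 50 * 50 = 2500
card(S) = 2000000 / 2500 = 800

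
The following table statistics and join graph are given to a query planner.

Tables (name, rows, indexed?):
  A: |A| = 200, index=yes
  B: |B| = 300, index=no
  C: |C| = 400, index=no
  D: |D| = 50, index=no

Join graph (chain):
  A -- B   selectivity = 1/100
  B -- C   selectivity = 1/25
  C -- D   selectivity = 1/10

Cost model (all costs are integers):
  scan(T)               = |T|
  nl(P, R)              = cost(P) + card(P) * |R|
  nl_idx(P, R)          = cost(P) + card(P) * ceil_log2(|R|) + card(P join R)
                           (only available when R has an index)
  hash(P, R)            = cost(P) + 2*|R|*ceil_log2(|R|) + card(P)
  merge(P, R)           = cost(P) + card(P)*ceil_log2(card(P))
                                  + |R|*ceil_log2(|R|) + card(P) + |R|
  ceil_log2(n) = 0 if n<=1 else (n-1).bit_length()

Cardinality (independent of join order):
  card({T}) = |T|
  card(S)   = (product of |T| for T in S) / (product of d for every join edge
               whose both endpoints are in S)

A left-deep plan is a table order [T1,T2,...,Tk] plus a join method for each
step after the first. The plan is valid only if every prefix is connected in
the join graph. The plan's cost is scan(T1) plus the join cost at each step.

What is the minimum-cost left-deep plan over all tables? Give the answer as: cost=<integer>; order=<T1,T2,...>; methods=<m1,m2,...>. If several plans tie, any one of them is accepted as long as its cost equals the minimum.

cost=21300; order=B,A,C,D; methods=nl_idx,hash,hash

Selinger DP (subsets sized 1..n):
  {A}: scan cost=200, card=200
  {B}: scan cost=300, card=300
  {C}: scan cost=400, card=400
  {D}: scan cost=50, card=50
  {AB}: card=600; try (A,nl_idx)→3300, (A,hash)→3800, (B,merge)→5000, (A,merge)→5100, (B,hash)→5800, (B,nl)→60200 …(+1); best=3300 via (A,nl_idx)
  {BC}: card=4800; try (B,hash)→6200, (C,merge)→7300, (B,merge)→7400, (C,hash)→7800, (C,nl)→120300, (B,nl)→120400; best=6200 via (B,hash)
  {CD}: card=2000; try (D,hash)→1400, (C,merge)→4400, (D,merge)→4750, (C,hash)→7300, (C,nl)→20050, (D,nl)→20400; best=1400 via (D,hash)
  {ABC}: card=9600; try (C,hash)→11100, (C,merge)→13900, (A,hash)→14200, (A,nl_idx)→54200, (A,merge)→75200, (C,nl)→243300 …(+1); best=11100 via (C,hash)
  {BCD}: card=24000; try (B,hash)→8800, (D,hash)→11600, (B,merge)→28400, (D,merge)→73750, (D,nl)→246200, (B,nl)→601400; best=8800 via (B,hash)
  {ABCD}: card=48000; try (D,hash)→21300, (A,hash)→36000, (D,merge)→155450, (A,nl_idx)→248800, (A,merge)→394600, (D,nl)→491100 …(+1); best=21300 via (D,hash)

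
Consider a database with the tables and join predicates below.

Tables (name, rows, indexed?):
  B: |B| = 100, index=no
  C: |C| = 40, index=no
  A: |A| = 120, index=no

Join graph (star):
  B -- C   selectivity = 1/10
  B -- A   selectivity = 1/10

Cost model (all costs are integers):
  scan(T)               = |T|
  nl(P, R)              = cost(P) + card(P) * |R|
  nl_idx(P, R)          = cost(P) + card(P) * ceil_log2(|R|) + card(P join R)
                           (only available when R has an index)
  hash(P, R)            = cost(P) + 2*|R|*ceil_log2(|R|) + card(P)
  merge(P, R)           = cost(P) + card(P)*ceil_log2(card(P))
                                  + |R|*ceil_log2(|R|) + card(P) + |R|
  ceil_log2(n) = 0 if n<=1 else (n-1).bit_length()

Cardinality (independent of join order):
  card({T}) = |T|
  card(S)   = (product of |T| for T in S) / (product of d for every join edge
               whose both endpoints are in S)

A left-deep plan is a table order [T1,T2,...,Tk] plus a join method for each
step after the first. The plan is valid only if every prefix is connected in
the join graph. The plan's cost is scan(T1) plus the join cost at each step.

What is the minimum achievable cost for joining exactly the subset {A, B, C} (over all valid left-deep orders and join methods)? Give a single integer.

Selinger DP over subsets of {A,B,C}:
  {B}: scan cost=100, card=100
  {C}: scan cost=40, card=40
  {A}: scan cost=120, card=120
  {BC}: card=400; try (C,hash)→680, (B,merge)→1120, (C,merge)→1180, (B,hash)→1480, (B,nl)→4040, (C,nl)→4100; best=680 via (C,hash)
  {AB}: card=1200; try (B,hash)→1640, (A,merge)→1860, (B,merge)→1880, (A,hash)→1880, (A,nl)→12100, (B,nl)→12120; best=1640 via (B,hash)
  {ABC}: card=4800; try (A,hash)→2760, (C,hash)→3320, (A,merge)→5640, (C,merge)→16320, (A,nl)→48680, (C,nl)→49640; best=2760 via (A,hash)

2760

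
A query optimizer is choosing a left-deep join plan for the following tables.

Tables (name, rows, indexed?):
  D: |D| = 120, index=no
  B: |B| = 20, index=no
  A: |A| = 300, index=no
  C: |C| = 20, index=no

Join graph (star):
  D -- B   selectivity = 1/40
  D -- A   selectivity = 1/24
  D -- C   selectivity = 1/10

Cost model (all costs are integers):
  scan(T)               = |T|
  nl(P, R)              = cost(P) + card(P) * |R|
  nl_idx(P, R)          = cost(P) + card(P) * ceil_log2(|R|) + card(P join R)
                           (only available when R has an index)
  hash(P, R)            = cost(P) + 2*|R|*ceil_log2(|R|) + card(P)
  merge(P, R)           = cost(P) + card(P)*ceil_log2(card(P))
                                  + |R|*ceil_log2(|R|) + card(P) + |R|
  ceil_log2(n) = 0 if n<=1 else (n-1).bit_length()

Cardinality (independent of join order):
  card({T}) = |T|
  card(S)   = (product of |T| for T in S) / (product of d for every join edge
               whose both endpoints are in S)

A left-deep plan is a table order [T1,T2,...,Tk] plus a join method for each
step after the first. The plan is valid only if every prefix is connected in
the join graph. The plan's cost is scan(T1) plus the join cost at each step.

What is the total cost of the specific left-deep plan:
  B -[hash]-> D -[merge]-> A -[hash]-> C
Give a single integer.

6090

step 1: scan B: cost=20, card=20
step 2: join D via hash
    card(P join D) = 20*120/(40) = 60
    cost = 20 + 2*120*7 + 20 = 1720
step 3: join A via merge
    card(P join A) = 60*300/(24) = 750
    cost = 1720 + 60*6 + 300*9 + 60 + 300 = 5140
step 4: join C via hash
    card(P join C) = 750*20/(10) = 1500
    cost = 5140 + 2*20*5 + 750 = 6090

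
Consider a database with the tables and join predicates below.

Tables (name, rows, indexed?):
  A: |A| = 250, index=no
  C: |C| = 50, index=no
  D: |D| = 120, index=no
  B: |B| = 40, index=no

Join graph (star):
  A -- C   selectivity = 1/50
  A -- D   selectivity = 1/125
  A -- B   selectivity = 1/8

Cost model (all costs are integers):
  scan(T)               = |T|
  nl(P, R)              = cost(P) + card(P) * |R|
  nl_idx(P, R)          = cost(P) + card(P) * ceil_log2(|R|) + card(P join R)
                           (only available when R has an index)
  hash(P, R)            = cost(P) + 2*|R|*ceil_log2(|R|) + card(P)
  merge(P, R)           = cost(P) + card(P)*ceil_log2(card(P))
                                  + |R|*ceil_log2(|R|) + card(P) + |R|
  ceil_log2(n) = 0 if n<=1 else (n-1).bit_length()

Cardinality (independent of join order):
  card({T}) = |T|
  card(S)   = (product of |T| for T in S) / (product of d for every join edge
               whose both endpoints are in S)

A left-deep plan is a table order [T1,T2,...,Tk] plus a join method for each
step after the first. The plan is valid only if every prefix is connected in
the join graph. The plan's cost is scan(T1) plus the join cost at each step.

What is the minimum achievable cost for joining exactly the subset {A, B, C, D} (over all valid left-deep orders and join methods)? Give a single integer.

Selinger DP over subsets of {A,B,C,D}:
  {A}: scan cost=250, card=250
  {C}: scan cost=50, card=50
  {D}: scan cost=120, card=120
  {B}: scan cost=40, card=40
  {AC}: card=250; try (C,hash)→1100, (A,merge)→2650, (C,merge)→2850, (A,hash)→4100, (A,nl)→12550, (C,nl)→12750; best=1100 via (C,hash)
  {AD}: card=240; try (D,hash)→2180, (A,merge)→3330, (D,merge)→3460, (A,hash)→4240, (A,nl)→30120, (D,nl)→30250; best=2180 via (D,hash)
  {AB}: card=1250; try (B,hash)→980, (A,merge)→2570, (B,merge)→2780, (A,hash)→4080, (A,nl)→10040, (B,nl)→10250; best=980 via (B,hash)
  {ACD}: card=240; try (C,hash)→3020, (D,hash)→3030, (D,merge)→4310, (C,merge)→4690, (C,nl)→14180, (D,nl)→31100; best=3020 via (C,hash)
  {ABC}: card=1250; try (B,hash)→1830, (C,hash)→2830, (B,merge)→3630, (B,nl)→11100, (C,merge)→16330, (C,nl)→63480; best=1830 via (B,hash)
  {ABD}: card=1200; try (B,hash)→2900, (D,hash)→3910, (B,merge)→4620, (B,nl)→11780, (D,merge)→16940, (D,nl)→150980; best=2900 via (B,hash)
  {ABCD}: card=1200; try (B,hash)→3740, (C,hash)→4700, (D,hash)→4760, (B,merge)→5460, (B,nl)→12620, (C,merge)→17650 …(+3); best=3740 via (B,hash)

3740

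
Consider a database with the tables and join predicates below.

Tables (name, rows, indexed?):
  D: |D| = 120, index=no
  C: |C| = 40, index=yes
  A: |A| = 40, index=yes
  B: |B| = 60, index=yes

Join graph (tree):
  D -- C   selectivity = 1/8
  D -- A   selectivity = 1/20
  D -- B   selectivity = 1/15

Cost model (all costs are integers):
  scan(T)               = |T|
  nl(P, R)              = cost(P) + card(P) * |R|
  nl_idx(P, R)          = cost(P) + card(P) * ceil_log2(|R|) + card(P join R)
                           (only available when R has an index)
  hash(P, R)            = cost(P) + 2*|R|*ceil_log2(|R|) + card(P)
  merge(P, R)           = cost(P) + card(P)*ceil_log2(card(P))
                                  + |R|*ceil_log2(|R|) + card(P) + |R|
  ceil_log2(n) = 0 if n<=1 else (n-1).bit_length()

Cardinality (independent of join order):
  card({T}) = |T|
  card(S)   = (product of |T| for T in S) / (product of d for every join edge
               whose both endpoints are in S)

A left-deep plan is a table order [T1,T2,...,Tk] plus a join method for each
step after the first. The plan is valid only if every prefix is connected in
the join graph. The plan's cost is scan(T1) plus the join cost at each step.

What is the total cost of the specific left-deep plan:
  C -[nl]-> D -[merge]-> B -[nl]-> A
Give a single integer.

step 1: scan C: cost=40, card=40
step 2: join D via nl
    card(P join D) = 40*120/(8) = 600
    cost = 40 + 40*120 = 4840
step 3: join B via merge
    card(P join B) = 600*60/(15) = 2400
    cost = 4840 + 600*10 + 60*6 + 600 + 60 = 11860
step 4: join A via nl
    card(P join A) = 2400*40/(20) = 4800
    cost = 11860 + 2400*40 = 107860

107860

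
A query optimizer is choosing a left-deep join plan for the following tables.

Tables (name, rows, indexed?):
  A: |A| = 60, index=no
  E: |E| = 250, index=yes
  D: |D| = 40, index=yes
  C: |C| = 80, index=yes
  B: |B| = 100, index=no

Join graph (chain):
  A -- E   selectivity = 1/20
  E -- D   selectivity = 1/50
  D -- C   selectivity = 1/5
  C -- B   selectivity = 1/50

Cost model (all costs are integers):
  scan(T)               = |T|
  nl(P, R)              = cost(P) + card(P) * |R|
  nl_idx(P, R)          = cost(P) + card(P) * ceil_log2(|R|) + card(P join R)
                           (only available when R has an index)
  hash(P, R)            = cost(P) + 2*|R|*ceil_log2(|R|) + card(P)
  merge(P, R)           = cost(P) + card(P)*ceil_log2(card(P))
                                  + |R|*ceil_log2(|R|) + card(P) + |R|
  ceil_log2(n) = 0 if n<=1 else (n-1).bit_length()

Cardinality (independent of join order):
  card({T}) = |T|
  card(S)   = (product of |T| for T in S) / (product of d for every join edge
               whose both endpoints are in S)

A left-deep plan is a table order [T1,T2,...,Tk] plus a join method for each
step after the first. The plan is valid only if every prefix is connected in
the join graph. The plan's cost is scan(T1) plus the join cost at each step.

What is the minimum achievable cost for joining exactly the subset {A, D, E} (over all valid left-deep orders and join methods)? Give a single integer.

Selinger DP over subsets of {A,D,E}:
  {A}: scan cost=60, card=60
  {E}: scan cost=250, card=250
  {D}: scan cost=40, card=40
  {AE}: card=750; try (A,hash)→1220, (E,nl_idx)→1290, (E,merge)→2730, (A,merge)→2920, (E,hash)→4120, (E,nl)→15060 …(+1); best=1220 via (A,hash)
  {DE}: card=200; try (E,nl_idx)→560, (D,hash)→980, (D,nl_idx)→1950, (E,merge)→2570, (D,merge)→2780, (E,hash)→4080 …(+2); best=560 via (E,nl_idx)
  {ADE}: card=600; try (A,hash)→1480, (D,hash)→2450, (A,merge)→2780, (D,nl_idx)→6320, (D,merge)→9750, (A,nl)→12560 …(+1); best=1480 via (A,hash)

1480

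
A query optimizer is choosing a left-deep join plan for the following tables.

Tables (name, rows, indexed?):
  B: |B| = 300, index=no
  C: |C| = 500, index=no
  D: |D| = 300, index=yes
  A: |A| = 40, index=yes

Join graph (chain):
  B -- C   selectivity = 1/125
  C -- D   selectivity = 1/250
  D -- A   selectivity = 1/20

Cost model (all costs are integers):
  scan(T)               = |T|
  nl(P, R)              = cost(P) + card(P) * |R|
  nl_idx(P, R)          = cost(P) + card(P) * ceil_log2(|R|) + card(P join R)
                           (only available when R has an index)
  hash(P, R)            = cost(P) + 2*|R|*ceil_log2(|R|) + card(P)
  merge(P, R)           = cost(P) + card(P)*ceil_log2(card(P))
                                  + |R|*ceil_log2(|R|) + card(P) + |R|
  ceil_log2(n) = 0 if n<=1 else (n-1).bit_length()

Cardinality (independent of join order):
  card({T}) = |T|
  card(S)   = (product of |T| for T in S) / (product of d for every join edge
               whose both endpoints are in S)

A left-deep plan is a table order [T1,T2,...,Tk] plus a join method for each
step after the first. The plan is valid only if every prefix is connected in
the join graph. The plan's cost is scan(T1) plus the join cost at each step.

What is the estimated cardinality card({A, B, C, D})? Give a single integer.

Tables in S: A(40), B(300), C(500), D(300)
Edges inside S: B-C(d=125), C-D(d=250), D-A(d=20)
numerator = 40 * 300 * 500 * 300 = 1800000000
denominator = 125 * 250 * 20 = 625000
card(S) = 1800000000 / 625000 = 2880

2880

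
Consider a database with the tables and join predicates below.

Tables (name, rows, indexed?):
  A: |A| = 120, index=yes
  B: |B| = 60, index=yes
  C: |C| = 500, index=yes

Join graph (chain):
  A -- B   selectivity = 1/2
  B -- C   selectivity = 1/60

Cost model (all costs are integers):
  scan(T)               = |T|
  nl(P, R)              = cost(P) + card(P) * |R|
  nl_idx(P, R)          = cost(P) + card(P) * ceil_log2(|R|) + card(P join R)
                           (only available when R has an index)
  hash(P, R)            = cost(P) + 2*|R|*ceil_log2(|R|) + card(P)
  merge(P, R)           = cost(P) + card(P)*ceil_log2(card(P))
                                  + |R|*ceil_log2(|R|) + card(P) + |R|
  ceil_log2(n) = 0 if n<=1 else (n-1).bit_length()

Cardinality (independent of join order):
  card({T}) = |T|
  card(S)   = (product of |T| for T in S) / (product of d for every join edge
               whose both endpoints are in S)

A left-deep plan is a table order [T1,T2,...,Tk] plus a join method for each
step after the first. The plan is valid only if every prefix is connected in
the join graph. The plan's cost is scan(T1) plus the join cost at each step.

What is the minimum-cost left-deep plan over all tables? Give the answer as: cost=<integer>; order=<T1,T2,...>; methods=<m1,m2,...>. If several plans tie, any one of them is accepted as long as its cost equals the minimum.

Selinger DP (subsets sized 1..n):
  {A}: scan cost=120, card=120
  {B}: scan cost=60, card=60
  {C}: scan cost=500, card=500
  {AB}: card=3600; try (B,hash)→960, (A,merge)→1440, (B,merge)→1500, (A,hash)→1800, (A,nl_idx)→4080, (B,nl_idx)→4440 …(+2); best=960 via (B,hash)
  {BC}: card=500; try (C,nl_idx)→1100, (B,hash)→1720, (B,nl_idx)→4000, (C,merge)→5480, (B,merge)→5920, (C,hash)→9120 …(+2); best=1100 via (C,nl_idx)
  {ABC}: card=30000; try (A,hash)→3280, (A,merge)→7060, (C,hash)→13560, (A,nl_idx)→34600, (C,merge)→52760, (A,nl)→61100 …(+2); best=3280 via (A,hash)

cost=3280; order=B,C,A; methods=nl_idx,hash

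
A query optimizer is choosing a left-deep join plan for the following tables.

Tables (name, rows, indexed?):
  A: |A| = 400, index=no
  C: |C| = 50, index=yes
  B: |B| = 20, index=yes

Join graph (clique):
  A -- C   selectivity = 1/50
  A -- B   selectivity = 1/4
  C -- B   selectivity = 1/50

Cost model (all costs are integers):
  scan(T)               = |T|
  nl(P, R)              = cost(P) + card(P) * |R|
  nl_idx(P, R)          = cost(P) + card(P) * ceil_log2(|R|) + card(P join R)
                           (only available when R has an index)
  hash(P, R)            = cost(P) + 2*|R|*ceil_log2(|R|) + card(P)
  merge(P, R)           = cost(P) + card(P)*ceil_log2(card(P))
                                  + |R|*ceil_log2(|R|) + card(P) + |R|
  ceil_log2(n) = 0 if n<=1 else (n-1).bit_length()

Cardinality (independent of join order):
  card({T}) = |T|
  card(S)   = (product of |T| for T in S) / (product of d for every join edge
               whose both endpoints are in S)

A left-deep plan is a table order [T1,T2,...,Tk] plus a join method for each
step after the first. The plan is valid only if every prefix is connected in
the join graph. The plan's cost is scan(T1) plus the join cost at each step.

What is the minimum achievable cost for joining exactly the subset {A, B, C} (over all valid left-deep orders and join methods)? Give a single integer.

2000

Selinger DP over subsets of {A,B,C}:
  {A}: scan cost=400, card=400
  {C}: scan cost=50, card=50
  {B}: scan cost=20, card=20
  {AC}: card=400; try (C,hash)→1400, (C,nl_idx)→3200, (A,merge)→4400, (C,merge)→4750, (A,hash)→7300, (A,nl)→20050 …(+1); best=1400 via (C,hash)
  {AB}: card=2000; try (B,hash)→1000, (A,merge)→4140, (B,nl_idx)→4400, (B,merge)→4520, (A,hash)→7240, (A,nl)→8020 …(+1); best=1000 via (B,hash)
  {BC}: card=20; try (C,nl_idx)→160, (B,hash)→300, (B,nl_idx)→320, (C,merge)→490, (B,merge)→520, (C,hash)→640 …(+2); best=160 via (C,nl_idx)
  {ABC}: card=40; try (B,hash)→2000, (B,nl_idx)→3440, (C,hash)→3600, (A,merge)→4280, (B,merge)→5520, (A,hash)→7380 …(+5); best=2000 via (B,hash)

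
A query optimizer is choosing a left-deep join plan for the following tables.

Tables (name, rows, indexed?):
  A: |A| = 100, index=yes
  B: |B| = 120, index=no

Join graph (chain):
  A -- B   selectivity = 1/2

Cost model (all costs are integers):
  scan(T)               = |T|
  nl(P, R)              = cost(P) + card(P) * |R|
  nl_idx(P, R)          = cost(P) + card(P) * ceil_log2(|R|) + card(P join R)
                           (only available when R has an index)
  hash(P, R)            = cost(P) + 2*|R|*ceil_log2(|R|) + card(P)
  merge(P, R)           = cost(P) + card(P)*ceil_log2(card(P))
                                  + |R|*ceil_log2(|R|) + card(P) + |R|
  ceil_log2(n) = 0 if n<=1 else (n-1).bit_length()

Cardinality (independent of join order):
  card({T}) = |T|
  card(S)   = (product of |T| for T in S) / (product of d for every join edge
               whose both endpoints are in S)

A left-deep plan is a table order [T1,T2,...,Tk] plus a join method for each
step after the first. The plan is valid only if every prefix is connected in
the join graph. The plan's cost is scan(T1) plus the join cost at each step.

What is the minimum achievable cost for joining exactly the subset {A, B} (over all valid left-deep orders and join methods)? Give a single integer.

1640

Selinger DP over subsets of {A,B}:
  {A}: scan cost=100, card=100
  {B}: scan cost=120, card=120
  {AB}: card=6000; try (A,hash)→1640, (B,merge)→1860, (B,hash)→1880, (A,merge)→1880, (A,nl_idx)→6960, (B,nl)→12100 …(+1); best=1640 via (A,hash)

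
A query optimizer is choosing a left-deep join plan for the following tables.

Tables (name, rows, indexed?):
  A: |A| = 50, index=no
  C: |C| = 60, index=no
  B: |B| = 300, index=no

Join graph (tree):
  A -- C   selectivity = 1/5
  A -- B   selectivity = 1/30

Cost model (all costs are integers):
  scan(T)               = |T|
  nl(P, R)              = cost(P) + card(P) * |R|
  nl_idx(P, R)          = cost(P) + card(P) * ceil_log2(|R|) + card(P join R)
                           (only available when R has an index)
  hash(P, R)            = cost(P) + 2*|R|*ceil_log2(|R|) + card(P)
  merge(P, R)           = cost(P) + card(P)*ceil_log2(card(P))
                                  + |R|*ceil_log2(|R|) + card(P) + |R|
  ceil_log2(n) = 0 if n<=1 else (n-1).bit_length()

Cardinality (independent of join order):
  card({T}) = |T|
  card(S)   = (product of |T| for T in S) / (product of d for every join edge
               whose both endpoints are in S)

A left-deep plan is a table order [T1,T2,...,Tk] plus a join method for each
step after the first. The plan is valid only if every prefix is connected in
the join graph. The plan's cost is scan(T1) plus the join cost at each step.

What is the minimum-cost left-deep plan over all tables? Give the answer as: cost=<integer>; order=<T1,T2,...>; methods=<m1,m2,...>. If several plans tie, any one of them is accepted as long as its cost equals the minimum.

cost=2420; order=B,A,C; methods=hash,hash

Selinger DP (subsets sized 1..n):
  {A}: scan cost=50, card=50
  {C}: scan cost=60, card=60
  {B}: scan cost=300, card=300
  {AC}: card=600; try (A,hash)→720, (C,hash)→820, (C,merge)→820, (A,merge)→830, (C,nl)→3050, (A,nl)→3060; best=720 via (A,hash)
  {AB}: card=500; try (A,hash)→1200, (B,merge)→3400, (A,merge)→3650, (B,hash)→5500, (B,nl)→15050, (A,nl)→15300; best=1200 via (A,hash)
  {ABC}: card=6000; try (C,hash)→2420, (C,merge)→6620, (B,hash)→6720, (B,merge)→10320, (C,nl)→31200, (B,nl)→180720; best=2420 via (C,hash)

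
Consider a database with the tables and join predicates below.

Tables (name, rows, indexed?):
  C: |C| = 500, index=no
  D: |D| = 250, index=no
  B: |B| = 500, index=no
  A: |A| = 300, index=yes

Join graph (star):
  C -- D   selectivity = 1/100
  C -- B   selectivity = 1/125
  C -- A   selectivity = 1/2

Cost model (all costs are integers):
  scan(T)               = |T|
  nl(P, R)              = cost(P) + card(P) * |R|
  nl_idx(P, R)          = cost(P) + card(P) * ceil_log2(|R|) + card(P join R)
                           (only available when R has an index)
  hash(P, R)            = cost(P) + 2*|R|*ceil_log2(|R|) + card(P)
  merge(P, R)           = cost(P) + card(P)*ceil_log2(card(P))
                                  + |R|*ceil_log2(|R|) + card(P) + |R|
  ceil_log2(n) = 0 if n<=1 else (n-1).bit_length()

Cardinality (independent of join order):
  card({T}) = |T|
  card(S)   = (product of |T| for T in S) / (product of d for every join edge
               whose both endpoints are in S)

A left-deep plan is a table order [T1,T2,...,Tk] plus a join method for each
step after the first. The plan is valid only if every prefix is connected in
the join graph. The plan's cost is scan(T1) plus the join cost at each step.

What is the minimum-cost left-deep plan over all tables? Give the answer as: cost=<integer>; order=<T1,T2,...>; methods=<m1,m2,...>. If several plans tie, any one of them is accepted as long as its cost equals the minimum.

Selinger DP (subsets sized 1..n):
  {C}: scan cost=500, card=500
  {D}: scan cost=250, card=250
  {B}: scan cost=500, card=500
  {A}: scan cost=300, card=300
  {CD}: card=1250; try (D,hash)→5000, (C,merge)→7500, (D,merge)→7750, (C,hash)→9500, (C,nl)→125250, (D,nl)→125500; best=5000 via (D,hash)
  {BC}: card=2000; try (C,hash)→10000, (B,hash)→10000, (C,merge)→10500, (B,merge)→10500, (C,nl)→250500, (B,nl)→250500; best=10000 via (C,hash)
  {AC}: card=75000; try (A,hash)→6400, (C,merge)→8300, (A,merge)→8500, (C,hash)→9600, (A,nl_idx)→80000, (C,nl)→150300 …(+1); best=6400 via (A,hash)
  {BCD}: card=5000; try (B,hash)→15250, (D,hash)→16000, (B,merge)→25000, (D,merge)→36250, (D,nl)→510000, (B,nl)→630000; best=15250 via (B,hash)
  {ACD}: card=187500; try (A,hash)→11650, (A,merge)→23000, (D,hash)→85400, (A,nl_idx)→203750, (A,nl)→380000, (D,merge)→1358650 …(+1); best=11650 via (A,hash)
  {ABC}: card=300000; try (A,hash)→17400, (A,merge)→37000, (B,hash)→90400, (A,nl_idx)→328000, (A,nl)→610000, (B,merge)→1361400 …(+1); best=17400 via (A,hash)
  {ABCD}: card=750000; try (A,hash)→25650, (A,merge)→88250, (B,hash)→208150, (D,hash)→321400, (A,nl_idx)→810250, (A,nl)→1515250 …(+4); best=25650 via (A,hash)

cost=25650; order=C,D,B,A; methods=hash,hash,hash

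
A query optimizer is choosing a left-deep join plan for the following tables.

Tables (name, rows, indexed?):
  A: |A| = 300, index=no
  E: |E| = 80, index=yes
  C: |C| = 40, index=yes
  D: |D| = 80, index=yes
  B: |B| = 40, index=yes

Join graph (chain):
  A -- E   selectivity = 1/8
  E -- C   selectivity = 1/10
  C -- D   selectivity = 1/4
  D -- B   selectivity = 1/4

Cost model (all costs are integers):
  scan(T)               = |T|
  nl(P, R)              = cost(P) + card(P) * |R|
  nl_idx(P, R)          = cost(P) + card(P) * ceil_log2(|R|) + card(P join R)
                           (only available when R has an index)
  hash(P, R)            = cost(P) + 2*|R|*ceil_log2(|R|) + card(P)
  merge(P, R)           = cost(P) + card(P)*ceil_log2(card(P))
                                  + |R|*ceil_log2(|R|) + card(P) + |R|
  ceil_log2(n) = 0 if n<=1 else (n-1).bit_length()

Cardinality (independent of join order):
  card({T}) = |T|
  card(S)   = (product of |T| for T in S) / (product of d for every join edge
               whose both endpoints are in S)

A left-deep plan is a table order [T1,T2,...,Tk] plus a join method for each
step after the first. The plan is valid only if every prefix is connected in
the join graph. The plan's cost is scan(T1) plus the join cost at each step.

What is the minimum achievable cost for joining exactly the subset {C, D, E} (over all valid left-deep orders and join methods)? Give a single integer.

Selinger DP over subsets of {C,D,E}:
  {E}: scan cost=80, card=80
  {C}: scan cost=40, card=40
  {D}: scan cost=80, card=80
  {CE}: card=320; try (E,nl_idx)→640, (C,hash)→640, (C,nl_idx)→880, (E,merge)→960, (C,merge)→1000, (E,hash)→1200 …(+2); best=640 via (E,nl_idx)
  {CD}: card=800; try (C,hash)→640, (D,merge)→960, (C,merge)→1000, (D,nl_idx)→1120, (D,hash)→1200, (C,nl_idx)→1360 …(+2); best=640 via (C,hash)
  {CDE}: card=6400; try (D,hash)→2080, (E,hash)→2560, (D,merge)→4480, (D,nl_idx)→9280, (E,merge)→10080, (E,nl_idx)→12640 …(+2); best=2080 via (D,hash)

2080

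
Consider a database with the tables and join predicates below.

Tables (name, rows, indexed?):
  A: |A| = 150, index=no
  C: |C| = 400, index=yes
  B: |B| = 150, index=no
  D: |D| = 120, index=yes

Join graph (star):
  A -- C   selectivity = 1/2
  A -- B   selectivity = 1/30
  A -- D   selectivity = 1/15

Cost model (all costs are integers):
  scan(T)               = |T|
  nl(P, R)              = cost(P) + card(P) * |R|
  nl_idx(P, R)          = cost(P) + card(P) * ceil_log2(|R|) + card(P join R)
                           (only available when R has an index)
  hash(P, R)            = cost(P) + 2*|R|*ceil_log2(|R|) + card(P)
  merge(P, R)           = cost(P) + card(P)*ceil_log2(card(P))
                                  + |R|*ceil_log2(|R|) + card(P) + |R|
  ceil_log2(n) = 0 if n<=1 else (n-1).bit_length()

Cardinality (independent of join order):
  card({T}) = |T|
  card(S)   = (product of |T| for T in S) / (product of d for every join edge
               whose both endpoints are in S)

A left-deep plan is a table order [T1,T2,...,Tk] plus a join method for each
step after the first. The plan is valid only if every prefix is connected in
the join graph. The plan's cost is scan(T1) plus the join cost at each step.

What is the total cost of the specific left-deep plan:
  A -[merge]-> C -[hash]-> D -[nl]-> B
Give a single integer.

36037180

step 1: scan A: cost=150, card=150
step 2: join C via merge
    card(P join C) = 150*400/(2) = 30000
    cost = 150 + 150*8 + 400*9 + 150 + 400 = 5500
step 3: join D via hash
    card(P join D) = 30000*120/(15) = 240000
    cost = 5500 + 2*120*7 + 30000 = 37180
step 4: join B via nl
    card(P join B) = 240000*150/(30) = 1200000
    cost = 37180 + 240000*150 = 36037180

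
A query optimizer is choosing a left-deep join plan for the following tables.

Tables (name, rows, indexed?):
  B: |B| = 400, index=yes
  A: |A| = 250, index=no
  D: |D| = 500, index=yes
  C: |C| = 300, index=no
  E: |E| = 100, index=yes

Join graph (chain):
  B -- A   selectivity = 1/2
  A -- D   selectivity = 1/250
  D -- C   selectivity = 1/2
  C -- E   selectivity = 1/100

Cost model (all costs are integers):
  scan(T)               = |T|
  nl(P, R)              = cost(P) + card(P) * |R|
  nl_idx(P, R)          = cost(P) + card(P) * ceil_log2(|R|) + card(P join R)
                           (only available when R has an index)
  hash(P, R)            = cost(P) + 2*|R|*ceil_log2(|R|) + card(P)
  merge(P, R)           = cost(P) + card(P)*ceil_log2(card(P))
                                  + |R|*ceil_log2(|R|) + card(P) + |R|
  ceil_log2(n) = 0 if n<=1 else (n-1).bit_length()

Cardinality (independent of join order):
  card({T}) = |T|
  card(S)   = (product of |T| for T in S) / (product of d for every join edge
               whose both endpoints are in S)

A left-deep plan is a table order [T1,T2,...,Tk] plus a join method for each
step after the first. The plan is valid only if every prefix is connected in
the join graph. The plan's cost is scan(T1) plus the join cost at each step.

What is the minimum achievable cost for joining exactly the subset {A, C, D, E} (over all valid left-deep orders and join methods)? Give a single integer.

85300

Selinger DP over subsets of {A,C,D,E}:
  {A}: scan cost=250, card=250
  {D}: scan cost=500, card=500
  {C}: scan cost=300, card=300
  {E}: scan cost=100, card=100
  {AD}: card=500; try (D,nl_idx)→3000, (A,hash)→5000, (D,merge)→7500, (A,merge)→7750, (D,hash)→9500, (D,nl)→125250 …(+1); best=3000 via (D,nl_idx)
  {CD}: card=75000; try (C,hash)→6400, (D,merge)→8300, (C,merge)→8500, (D,hash)→9600, (D,nl_idx)→78000, (D,nl)→150300 …(+1); best=6400 via (C,hash)
  {CE}: card=300; try (E,hash)→2000, (E,nl_idx)→2700, (C,merge)→3900, (E,merge)→4100, (C,hash)→5600, (C,nl)→30100 …(+1); best=2000 via (E,hash)
  {ACD}: card=75000; try (C,hash)→8900, (C,merge)→11000, (A,hash)→85400, (C,nl)→153000, (A,merge)→1358650, (A,nl)→18756400; best=8900 via (C,hash)
  {CDE}: card=75000; try (D,merge)→10000, (D,hash)→11300, (D,nl_idx)→79700, (E,hash)→82800, (D,nl)→152000, (E,nl_idx)→606400 …(+2); best=10000 via (D,merge)
  {ACDE}: card=75000; try (E,hash)→85300, (A,hash)→89000, (E,nl_idx)→608900, (E,merge)→1359700, (A,merge)→1362250, (E,nl)→7508900 …(+1); best=85300 via (E,hash)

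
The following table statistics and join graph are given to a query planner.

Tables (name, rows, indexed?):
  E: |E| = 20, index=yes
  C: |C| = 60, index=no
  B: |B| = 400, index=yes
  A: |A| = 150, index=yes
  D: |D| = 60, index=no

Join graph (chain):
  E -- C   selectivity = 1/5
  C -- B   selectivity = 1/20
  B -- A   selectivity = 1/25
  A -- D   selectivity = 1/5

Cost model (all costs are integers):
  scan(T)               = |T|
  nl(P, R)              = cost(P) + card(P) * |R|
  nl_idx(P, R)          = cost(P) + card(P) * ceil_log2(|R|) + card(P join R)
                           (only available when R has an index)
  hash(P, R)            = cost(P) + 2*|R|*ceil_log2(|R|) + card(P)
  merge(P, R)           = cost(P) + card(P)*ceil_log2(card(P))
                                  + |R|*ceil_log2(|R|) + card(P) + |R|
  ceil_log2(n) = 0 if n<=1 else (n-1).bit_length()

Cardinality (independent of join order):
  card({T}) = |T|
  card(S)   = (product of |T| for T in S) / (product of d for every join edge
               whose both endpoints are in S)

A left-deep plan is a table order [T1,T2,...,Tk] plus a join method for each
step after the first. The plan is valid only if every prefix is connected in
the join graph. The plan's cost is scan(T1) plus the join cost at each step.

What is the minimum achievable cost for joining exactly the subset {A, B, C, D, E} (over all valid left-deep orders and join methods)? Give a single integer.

Selinger DP over subsets of {A,B,C,D,E}:
  {E}: scan cost=20, card=20
  {C}: scan cost=60, card=60
  {B}: scan cost=400, card=400
  {A}: scan cost=150, card=150
  {D}: scan cost=60, card=60
  {CE}: card=240; try (E,hash)→320, (C,merge)→560, (E,merge)→600, (E,nl_idx)→600, (C,hash)→760, (C,nl)→1220 …(+1); best=320 via (E,hash)
  {BC}: card=1200; try (C,hash)→1520, (B,nl_idx)→1800, (B,merge)→4480, (C,merge)→4820, (B,hash)→7320, (B,nl)→24060 …(+1); best=1520 via (C,hash)
  {AB}: card=2400; try (A,hash)→3200, (B,nl_idx)→3900, (B,merge)→5500, (A,merge)→5750, (A,nl_idx)→6000, (B,hash)→7500 …(+2); best=3200 via (A,hash)
  {AD}: card=1800; try (D,hash)→1020, (A,merge)→1830, (D,merge)→1920, (A,nl_idx)→2340, (A,hash)→2520, (A,nl)→9060 …(+1); best=1020 via (D,hash)
  {BCE}: card=4800; try (E,hash)→2920, (B,merge)→6480, (B,nl_idx)→7280, (B,hash)→7760, (E,nl_idx)→12320, (E,merge)→16040 …(+2); best=2920 via (E,hash)
  {ABC}: card=7200; try (A,hash)→5120, (C,hash)→6320, (A,merge)→17270, (A,nl_idx)→18320, (C,merge)→34820, (C,nl)→147200 …(+1); best=5120 via (A,hash)
  {ABD}: card=28800; try (D,hash)→6320, (B,hash)→10020, (B,merge)→26620, (D,merge)→34820, (B,nl_idx)→46020, (D,nl)→147200 …(+1); best=6320 via (D,hash)
  {ABCE}: card=28800; try (A,hash)→10120, (E,hash)→12520, (E,nl_idx)→69920, (A,nl_idx)→70120, (A,merge)→71470, (E,merge)→106040 …(+2); best=10120 via (A,hash)
  {ABCD}: card=86400; try (D,hash)→13040, (C,hash)→35840, (D,merge)→106340, (D,nl)→437120, (C,merge)→467540, (C,nl)→1734320; best=13040 via (D,hash)
  {ABCDE}: card=345600; try (D,hash)→39640, (E,hash)→99640, (D,merge)→471340, (E,nl_idx)→790640, (E,merge)→1568360, (D,nl)→1738120 …(+1); best=39640 via (D,hash)

39640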